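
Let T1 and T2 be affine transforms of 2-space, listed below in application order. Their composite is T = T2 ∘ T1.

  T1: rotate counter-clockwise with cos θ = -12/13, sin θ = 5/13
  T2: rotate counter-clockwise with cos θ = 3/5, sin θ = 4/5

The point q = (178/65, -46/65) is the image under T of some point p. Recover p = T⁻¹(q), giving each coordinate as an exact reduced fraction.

T1 = [-12/13 -5/13 0; 5/13 -12/13 0; 0 0 1]
T2·T1 = [-56/65 33/65 0; -33/65 -56/65 0; 0 0 1]
det M = 1; M⁻¹ = [-56/65 -33/65 0; 33/65 -56/65 0; 0 0 1]
M⁻¹ · (178/65, -46/65)ᵀ = (-2, 2)ᵀ

p = (-2, 2)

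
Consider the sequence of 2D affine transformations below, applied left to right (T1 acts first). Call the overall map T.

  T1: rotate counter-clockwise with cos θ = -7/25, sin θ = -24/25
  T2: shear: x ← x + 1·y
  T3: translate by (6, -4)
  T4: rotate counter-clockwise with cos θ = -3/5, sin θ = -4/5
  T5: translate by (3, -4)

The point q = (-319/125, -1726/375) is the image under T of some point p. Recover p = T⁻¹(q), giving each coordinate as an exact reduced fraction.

T1 = [-7/25 24/25 0; -24/25 -7/25 0; 0 0 1]
T2·T1 = [-31/25 17/25 0; -24/25 -7/25 0; 0 0 1]
T3·…·T1 = [-31/25 17/25 6; -24/25 -7/25 -4; 0 0 1]
T4·…·T1 = [-3/125 -79/125 -34/5; 196/125 -47/125 -12/5; 0 0 1]
T5·…·T1 = [-3/125 -79/125 -19/5; 196/125 -47/125 -32/5; 0 0 1]
det M = 1; M⁻¹ = [-47/125 79/125 327/125; -196/125 -3/125 -764/125; 0 0 1]
M⁻¹ · (-319/125, -1726/375)ᵀ = (2/3, -2)ᵀ

p = (2/3, -2)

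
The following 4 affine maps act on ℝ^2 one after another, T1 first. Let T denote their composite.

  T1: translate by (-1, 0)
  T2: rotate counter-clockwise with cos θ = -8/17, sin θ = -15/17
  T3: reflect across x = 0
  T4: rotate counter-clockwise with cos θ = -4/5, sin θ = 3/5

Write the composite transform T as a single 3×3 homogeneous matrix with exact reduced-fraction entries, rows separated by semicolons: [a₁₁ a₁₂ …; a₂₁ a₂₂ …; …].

T = [13/85 84/85 -13/85; 84/85 -13/85 -84/85; 0 0 1]

T1 = [1 0 -1; 0 1 0; 0 0 1]
T2·T1 = [-8/17 15/17 8/17; -15/17 -8/17 15/17; 0 0 1]
T3·…·T1 = [8/17 -15/17 -8/17; -15/17 -8/17 15/17; 0 0 1]
T4·…·T1 = [13/85 84/85 -13/85; 84/85 -13/85 -84/85; 0 0 1]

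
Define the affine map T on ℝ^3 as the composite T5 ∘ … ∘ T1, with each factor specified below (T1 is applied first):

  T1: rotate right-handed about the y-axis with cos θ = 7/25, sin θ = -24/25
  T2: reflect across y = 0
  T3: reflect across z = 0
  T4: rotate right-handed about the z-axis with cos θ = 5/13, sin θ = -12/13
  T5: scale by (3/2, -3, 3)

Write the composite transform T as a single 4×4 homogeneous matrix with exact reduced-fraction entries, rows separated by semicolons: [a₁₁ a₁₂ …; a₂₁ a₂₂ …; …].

T = [21/130 -18/13 -36/65 0; 252/325 15/13 -864/325 0; -72/25 0 -21/25 0; 0 0 0 1]

T1 = [7/25 0 -24/25 0; 0 1 0 0; 24/25 0 7/25 0; 0 0 0 1]
T2·T1 = [7/25 0 -24/25 0; 0 -1 0 0; 24/25 0 7/25 0; 0 0 0 1]
T3·…·T1 = [7/25 0 -24/25 0; 0 -1 0 0; -24/25 0 -7/25 0; 0 0 0 1]
T4·…·T1 = [7/65 -12/13 -24/65 0; -84/325 -5/13 288/325 0; -24/25 0 -7/25 0; 0 0 0 1]
T5·…·T1 = [21/130 -18/13 -36/65 0; 252/325 15/13 -864/325 0; -72/25 0 -21/25 0; 0 0 0 1]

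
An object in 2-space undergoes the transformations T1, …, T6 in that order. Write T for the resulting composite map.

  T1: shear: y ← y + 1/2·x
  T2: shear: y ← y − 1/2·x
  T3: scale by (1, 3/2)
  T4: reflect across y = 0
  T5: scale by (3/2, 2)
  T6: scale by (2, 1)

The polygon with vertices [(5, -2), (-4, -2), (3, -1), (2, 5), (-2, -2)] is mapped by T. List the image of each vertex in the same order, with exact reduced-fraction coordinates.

image vertices: (15, 6), (-12, 6), (9, 3), (6, -15), (-6, 6)

T1 shear: y ← y + 1/2·x: (5, -2) → (5, 1/2); (-4, -2) → (-4, -4); (3, -1) → (3, 1/2); (2, 5) → (2, 6); (-2, -2) → (-2, -3)
T2 shear: y ← y − 1/2·x: (5, 1/2) → (5, -2); (-4, -4) → (-4, -2); (3, 1/2) → (3, -1); (2, 6) → (2, 5); (-2, -3) → (-2, -2)
T3 scale by (1, 3/2): (5, -2) → (5, -3); (-4, -2) → (-4, -3); (3, -1) → (3, -3/2); (2, 5) → (2, 15/2); (-2, -2) → (-2, -3)
T4 reflect across y = 0: (5, -3) → (5, 3); (-4, -3) → (-4, 3); (3, -3/2) → (3, 3/2); (2, 15/2) → (2, -15/2); (-2, -3) → (-2, 3)
T5 scale by (3/2, 2): (5, 3) → (15/2, 6); (-4, 3) → (-6, 6); (3, 3/2) → (9/2, 3); (2, -15/2) → (3, -15); (-2, 3) → (-3, 6)
T6 scale by (2, 1): (15/2, 6) → (15, 6); (-6, 6) → (-12, 6); (9/2, 3) → (9, 3); (3, -15) → (6, -15); (-3, 6) → (-6, 6)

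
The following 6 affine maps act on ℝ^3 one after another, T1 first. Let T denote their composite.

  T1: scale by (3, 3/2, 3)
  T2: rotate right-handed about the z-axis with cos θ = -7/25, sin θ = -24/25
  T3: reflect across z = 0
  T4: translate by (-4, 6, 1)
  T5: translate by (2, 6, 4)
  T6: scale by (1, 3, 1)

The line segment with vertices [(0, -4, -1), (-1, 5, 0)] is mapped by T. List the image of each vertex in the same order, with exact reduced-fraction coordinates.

T1 scale by (3, 3/2, 3): (0, -4, -1) → (0, -6, -3); (-1, 5, 0) → (-3, 15/2, 0)
T2 rotate right-handed about the z-axis with cos θ = -7/25, sin θ = -24/25: (0, -6, -3) → (-144/25, 42/25, -3); (-3, 15/2, 0) → (201/25, 39/50, 0)
T3 reflect across z = 0: (-144/25, 42/25, -3) → (-144/25, 42/25, 3); (201/25, 39/50, 0) → (201/25, 39/50, 0)
T4 translate by (-4, 6, 1): (-144/25, 42/25, 3) → (-244/25, 192/25, 4); (201/25, 39/50, 0) → (101/25, 339/50, 1)
T5 translate by (2, 6, 4): (-244/25, 192/25, 4) → (-194/25, 342/25, 8); (101/25, 339/50, 1) → (151/25, 639/50, 5)
T6 scale by (1, 3, 1): (-194/25, 342/25, 8) → (-194/25, 1026/25, 8); (151/25, 639/50, 5) → (151/25, 1917/50, 5)

image vertices: (-194/25, 1026/25, 8), (151/25, 1917/50, 5)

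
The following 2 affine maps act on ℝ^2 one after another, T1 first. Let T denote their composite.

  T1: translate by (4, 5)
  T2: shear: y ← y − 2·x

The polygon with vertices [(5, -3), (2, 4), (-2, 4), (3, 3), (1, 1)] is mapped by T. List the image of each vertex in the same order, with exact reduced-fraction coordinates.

T1 translate by (4, 5): (5, -3) → (9, 2); (2, 4) → (6, 9); (-2, 4) → (2, 9); (3, 3) → (7, 8); (1, 1) → (5, 6)
T2 shear: y ← y − 2·x: (9, 2) → (9, -16); (6, 9) → (6, -3); (2, 9) → (2, 5); (7, 8) → (7, -6); (5, 6) → (5, -4)

image vertices: (9, -16), (6, -3), (2, 5), (7, -6), (5, -4)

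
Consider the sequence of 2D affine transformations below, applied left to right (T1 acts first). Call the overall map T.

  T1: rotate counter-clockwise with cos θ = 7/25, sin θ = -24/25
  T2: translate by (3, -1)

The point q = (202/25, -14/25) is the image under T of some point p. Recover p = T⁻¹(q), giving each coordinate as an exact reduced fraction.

T1 = [7/25 24/25 0; -24/25 7/25 0; 0 0 1]
T2·T1 = [7/25 24/25 3; -24/25 7/25 -1; 0 0 1]
det M = 1; M⁻¹ = [7/25 -24/25 -9/5; 24/25 7/25 -13/5; 0 0 1]
M⁻¹ · (202/25, -14/25)ᵀ = (1, 5)ᵀ

p = (1, 5)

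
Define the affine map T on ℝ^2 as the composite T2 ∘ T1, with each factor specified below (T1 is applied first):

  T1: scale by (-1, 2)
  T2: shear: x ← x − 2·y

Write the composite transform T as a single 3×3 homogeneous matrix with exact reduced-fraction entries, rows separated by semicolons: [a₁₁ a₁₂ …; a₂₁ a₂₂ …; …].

T = [-1 -4 0; 0 2 0; 0 0 1]

T1 = [-1 0 0; 0 2 0; 0 0 1]
T2·T1 = [-1 -4 0; 0 2 0; 0 0 1]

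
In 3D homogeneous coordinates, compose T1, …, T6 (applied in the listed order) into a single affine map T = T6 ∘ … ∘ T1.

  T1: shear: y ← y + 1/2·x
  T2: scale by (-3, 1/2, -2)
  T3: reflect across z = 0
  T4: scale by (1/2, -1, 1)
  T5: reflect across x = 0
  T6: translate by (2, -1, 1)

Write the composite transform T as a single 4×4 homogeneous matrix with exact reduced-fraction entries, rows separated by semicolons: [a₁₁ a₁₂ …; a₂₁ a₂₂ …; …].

T = [3/2 0 0 2; -1/4 -1/2 0 -1; 0 0 2 1; 0 0 0 1]

T1 = [1 0 0 0; 1/2 1 0 0; 0 0 1 0; 0 0 0 1]
T2·T1 = [-3 0 0 0; 1/4 1/2 0 0; 0 0 -2 0; 0 0 0 1]
T3·…·T1 = [-3 0 0 0; 1/4 1/2 0 0; 0 0 2 0; 0 0 0 1]
T4·…·T1 = [-3/2 0 0 0; -1/4 -1/2 0 0; 0 0 2 0; 0 0 0 1]
T5·…·T1 = [3/2 0 0 0; -1/4 -1/2 0 0; 0 0 2 0; 0 0 0 1]
T6·…·T1 = [3/2 0 0 2; -1/4 -1/2 0 -1; 0 0 2 1; 0 0 0 1]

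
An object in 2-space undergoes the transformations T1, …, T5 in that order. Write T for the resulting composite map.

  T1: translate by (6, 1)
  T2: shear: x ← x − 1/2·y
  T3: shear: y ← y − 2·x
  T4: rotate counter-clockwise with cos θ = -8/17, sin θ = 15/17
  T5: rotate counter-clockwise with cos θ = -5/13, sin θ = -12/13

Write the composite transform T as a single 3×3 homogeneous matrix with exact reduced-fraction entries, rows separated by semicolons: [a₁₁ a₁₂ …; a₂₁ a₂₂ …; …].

T = [262/221 -152/221 1420/221; -419/221 859/442 -4169/442; 0 0 1]

T1 = [1 0 6; 0 1 1; 0 0 1]
T2·T1 = [1 -1/2 11/2; 0 1 1; 0 0 1]
T3·…·T1 = [1 -1/2 11/2; -2 2 -10; 0 0 1]
T4·…·T1 = [22/17 -26/17 106/17; 31/17 -47/34 325/34; 0 0 1]
T5·…·T1 = [262/221 -152/221 1420/221; -419/221 859/442 -4169/442; 0 0 1]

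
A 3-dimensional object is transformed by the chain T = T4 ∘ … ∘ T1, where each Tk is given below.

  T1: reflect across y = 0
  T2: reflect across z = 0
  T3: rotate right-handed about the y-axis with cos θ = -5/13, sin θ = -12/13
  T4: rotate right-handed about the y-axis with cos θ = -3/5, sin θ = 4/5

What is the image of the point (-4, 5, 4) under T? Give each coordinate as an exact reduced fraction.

T(p) = (-316/65, -5, -188/65)

T1 reflect across y = 0: (-4, 5, 4) → (-4, -5, 4)
T2 reflect across z = 0: (-4, -5, 4) → (-4, -5, -4)
T3 rotate right-handed about the y-axis with cos θ = -5/13, sin θ = -12/13: (-4, -5, -4) → (68/13, -5, -28/13)
T4 rotate right-handed about the y-axis with cos θ = -3/5, sin θ = 4/5: (68/13, -5, -28/13) → (-316/65, -5, -188/65)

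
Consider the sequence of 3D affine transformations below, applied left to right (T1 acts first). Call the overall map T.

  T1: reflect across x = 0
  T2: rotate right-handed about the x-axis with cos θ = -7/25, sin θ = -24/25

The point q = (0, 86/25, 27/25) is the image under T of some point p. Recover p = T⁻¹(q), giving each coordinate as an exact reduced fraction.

p = (0, -2, 3)

T1 = [-1 0 0 0; 0 1 0 0; 0 0 1 0; 0 0 0 1]
T2·T1 = [-1 0 0 0; 0 -7/25 24/25 0; 0 -24/25 -7/25 0; 0 0 0 1]
det M = -1; M⁻¹ = [-1 0 0 0; 0 -7/25 -24/25 0; 0 24/25 -7/25 0; 0 0 0 1]
M⁻¹ · (0, 86/25, 27/25)ᵀ = (0, -2, 3)ᵀ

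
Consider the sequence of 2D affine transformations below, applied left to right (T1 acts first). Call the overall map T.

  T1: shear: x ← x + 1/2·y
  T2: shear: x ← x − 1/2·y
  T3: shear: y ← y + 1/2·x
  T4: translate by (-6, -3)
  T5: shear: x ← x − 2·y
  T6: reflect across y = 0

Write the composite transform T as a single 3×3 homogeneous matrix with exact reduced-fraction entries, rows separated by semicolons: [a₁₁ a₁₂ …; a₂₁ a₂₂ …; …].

T1 = [1 1/2 0; 0 1 0; 0 0 1]
T2·T1 = [1 0 0; 0 1 0; 0 0 1]
T3·…·T1 = [1 0 0; 1/2 1 0; 0 0 1]
T4·…·T1 = [1 0 -6; 1/2 1 -3; 0 0 1]
T5·…·T1 = [0 -2 0; 1/2 1 -3; 0 0 1]
T6·…·T1 = [0 -2 0; -1/2 -1 3; 0 0 1]

T = [0 -2 0; -1/2 -1 3; 0 0 1]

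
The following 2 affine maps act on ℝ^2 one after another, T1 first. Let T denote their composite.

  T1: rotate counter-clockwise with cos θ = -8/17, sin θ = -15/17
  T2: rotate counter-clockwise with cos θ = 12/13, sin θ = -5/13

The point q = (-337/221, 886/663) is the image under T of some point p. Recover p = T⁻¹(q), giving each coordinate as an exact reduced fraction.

T1 = [-8/17 15/17 0; -15/17 -8/17 0; 0 0 1]
T2·T1 = [-171/221 140/221 0; -140/221 -171/221 0; 0 0 1]
det M = 1; M⁻¹ = [-171/221 -140/221 0; 140/221 -171/221 0; 0 0 1]
M⁻¹ · (-337/221, 886/663)ᵀ = (1/3, -2)ᵀ

p = (1/3, -2)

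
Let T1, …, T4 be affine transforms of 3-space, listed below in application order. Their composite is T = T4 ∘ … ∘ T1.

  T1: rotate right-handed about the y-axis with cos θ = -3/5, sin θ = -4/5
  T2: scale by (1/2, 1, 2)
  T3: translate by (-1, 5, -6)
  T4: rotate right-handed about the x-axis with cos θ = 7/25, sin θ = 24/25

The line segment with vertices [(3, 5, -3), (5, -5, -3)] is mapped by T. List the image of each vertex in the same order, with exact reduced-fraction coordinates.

image vertices: (-7/10, 62/125, 1284/125), (-13/10, -672/125, 196/125)

T1 rotate right-handed about the y-axis with cos θ = -3/5, sin θ = -4/5: (3, 5, -3) → (3/5, 5, 21/5); (5, -5, -3) → (-3/5, -5, 29/5)
T2 scale by (1/2, 1, 2): (3/5, 5, 21/5) → (3/10, 5, 42/5); (-3/5, -5, 29/5) → (-3/10, -5, 58/5)
T3 translate by (-1, 5, -6): (3/10, 5, 42/5) → (-7/10, 10, 12/5); (-3/10, -5, 58/5) → (-13/10, 0, 28/5)
T4 rotate right-handed about the x-axis with cos θ = 7/25, sin θ = 24/25: (-7/10, 10, 12/5) → (-7/10, 62/125, 1284/125); (-13/10, 0, 28/5) → (-13/10, -672/125, 196/125)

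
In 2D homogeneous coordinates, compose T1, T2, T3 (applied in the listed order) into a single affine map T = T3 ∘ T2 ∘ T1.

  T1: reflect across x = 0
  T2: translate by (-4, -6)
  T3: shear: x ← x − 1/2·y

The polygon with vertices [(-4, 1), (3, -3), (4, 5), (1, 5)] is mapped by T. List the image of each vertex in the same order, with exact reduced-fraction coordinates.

T1 reflect across x = 0: (-4, 1) → (4, 1); (3, -3) → (-3, -3); (4, 5) → (-4, 5); (1, 5) → (-1, 5)
T2 translate by (-4, -6): (4, 1) → (0, -5); (-3, -3) → (-7, -9); (-4, 5) → (-8, -1); (-1, 5) → (-5, -1)
T3 shear: x ← x − 1/2·y: (0, -5) → (5/2, -5); (-7, -9) → (-5/2, -9); (-8, -1) → (-15/2, -1); (-5, -1) → (-9/2, -1)

image vertices: (5/2, -5), (-5/2, -9), (-15/2, -1), (-9/2, -1)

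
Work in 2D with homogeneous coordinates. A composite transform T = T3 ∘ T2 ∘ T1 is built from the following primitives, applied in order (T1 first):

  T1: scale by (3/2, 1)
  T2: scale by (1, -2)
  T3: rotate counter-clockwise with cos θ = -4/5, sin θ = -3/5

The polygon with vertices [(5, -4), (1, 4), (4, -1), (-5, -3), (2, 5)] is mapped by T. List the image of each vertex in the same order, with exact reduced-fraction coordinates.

image vertices: (-6/5, -109/10), (-6, 11/2), (-18/5, -26/5), (48/5, -3/10), (-42/5, 31/5)

T1 scale by (3/2, 1): (5, -4) → (15/2, -4); (1, 4) → (3/2, 4); (4, -1) → (6, -1); (-5, -3) → (-15/2, -3); (2, 5) → (3, 5)
T2 scale by (1, -2): (15/2, -4) → (15/2, 8); (3/2, 4) → (3/2, -8); (6, -1) → (6, 2); (-15/2, -3) → (-15/2, 6); (3, 5) → (3, -10)
T3 rotate counter-clockwise with cos θ = -4/5, sin θ = -3/5: (15/2, 8) → (-6/5, -109/10); (3/2, -8) → (-6, 11/2); (6, 2) → (-18/5, -26/5); (-15/2, 6) → (48/5, -3/10); (3, -10) → (-42/5, 31/5)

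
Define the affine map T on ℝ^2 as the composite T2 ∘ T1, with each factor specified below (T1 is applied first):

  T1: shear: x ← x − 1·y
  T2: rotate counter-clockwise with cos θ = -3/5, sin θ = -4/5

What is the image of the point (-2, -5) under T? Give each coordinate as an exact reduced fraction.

T(p) = (-29/5, 3/5)

T1 shear: x ← x − 1·y: (-2, -5) → (3, -5)
T2 rotate counter-clockwise with cos θ = -3/5, sin θ = -4/5: (3, -5) → (-29/5, 3/5)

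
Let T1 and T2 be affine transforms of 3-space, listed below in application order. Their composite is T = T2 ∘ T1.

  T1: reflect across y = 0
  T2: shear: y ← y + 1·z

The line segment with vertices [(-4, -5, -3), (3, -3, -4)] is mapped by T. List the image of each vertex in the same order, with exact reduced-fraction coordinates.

image vertices: (-4, 2, -3), (3, -1, -4)

T1 reflect across y = 0: (-4, -5, -3) → (-4, 5, -3); (3, -3, -4) → (3, 3, -4)
T2 shear: y ← y + 1·z: (-4, 5, -3) → (-4, 2, -3); (3, 3, -4) → (3, -1, -4)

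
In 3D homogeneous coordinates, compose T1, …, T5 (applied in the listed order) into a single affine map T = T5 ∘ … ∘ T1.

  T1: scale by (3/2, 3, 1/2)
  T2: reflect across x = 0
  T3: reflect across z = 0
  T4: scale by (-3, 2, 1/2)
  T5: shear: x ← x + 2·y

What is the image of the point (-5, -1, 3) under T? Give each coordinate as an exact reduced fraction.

T1 scale by (3/2, 3, 1/2): (-5, -1, 3) → (-15/2, -3, 3/2)
T2 reflect across x = 0: (-15/2, -3, 3/2) → (15/2, -3, 3/2)
T3 reflect across z = 0: (15/2, -3, 3/2) → (15/2, -3, -3/2)
T4 scale by (-3, 2, 1/2): (15/2, -3, -3/2) → (-45/2, -6, -3/4)
T5 shear: x ← x + 2·y: (-45/2, -6, -3/4) → (-69/2, -6, -3/4)

T(p) = (-69/2, -6, -3/4)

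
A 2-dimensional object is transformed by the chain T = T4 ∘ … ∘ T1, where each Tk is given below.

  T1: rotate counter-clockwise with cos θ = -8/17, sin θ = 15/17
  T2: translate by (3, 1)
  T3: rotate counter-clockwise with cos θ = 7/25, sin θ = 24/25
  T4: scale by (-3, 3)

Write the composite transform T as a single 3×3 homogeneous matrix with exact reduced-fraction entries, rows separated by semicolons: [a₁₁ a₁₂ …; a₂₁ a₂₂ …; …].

T1 = [-8/17 -15/17 0; 15/17 -8/17 0; 0 0 1]
T2·T1 = [-8/17 -15/17 3; 15/17 -8/17 1; 0 0 1]
T3·…·T1 = [-416/425 87/425 -3/25; -87/425 -416/425 79/25; 0 0 1]
T4·…·T1 = [1248/425 -261/425 9/25; -261/425 -1248/425 237/25; 0 0 1]

T = [1248/425 -261/425 9/25; -261/425 -1248/425 237/25; 0 0 1]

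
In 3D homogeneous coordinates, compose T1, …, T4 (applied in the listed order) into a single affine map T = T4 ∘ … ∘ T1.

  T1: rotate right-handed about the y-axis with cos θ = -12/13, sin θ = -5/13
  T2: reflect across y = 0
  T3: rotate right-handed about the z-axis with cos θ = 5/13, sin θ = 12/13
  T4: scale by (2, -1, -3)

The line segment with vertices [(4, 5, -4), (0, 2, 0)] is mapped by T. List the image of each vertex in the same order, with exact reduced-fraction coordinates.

image vertices: (1280/169, 661/169, -204/13), (48/13, 10/13, 0)

T1 rotate right-handed about the y-axis with cos θ = -12/13, sin θ = -5/13: (4, 5, -4) → (-28/13, 5, 68/13); (0, 2, 0) → (0, 2, 0)
T2 reflect across y = 0: (-28/13, 5, 68/13) → (-28/13, -5, 68/13); (0, 2, 0) → (0, -2, 0)
T3 rotate right-handed about the z-axis with cos θ = 5/13, sin θ = 12/13: (-28/13, -5, 68/13) → (640/169, -661/169, 68/13); (0, -2, 0) → (24/13, -10/13, 0)
T4 scale by (2, -1, -3): (640/169, -661/169, 68/13) → (1280/169, 661/169, -204/13); (24/13, -10/13, 0) → (48/13, 10/13, 0)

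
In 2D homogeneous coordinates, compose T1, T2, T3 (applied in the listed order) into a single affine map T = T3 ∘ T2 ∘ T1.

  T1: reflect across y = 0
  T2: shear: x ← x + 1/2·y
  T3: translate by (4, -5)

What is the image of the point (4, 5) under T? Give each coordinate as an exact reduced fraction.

T(p) = (11/2, -10)

T1 reflect across y = 0: (4, 5) → (4, -5)
T2 shear: x ← x + 1/2·y: (4, -5) → (3/2, -5)
T3 translate by (4, -5): (3/2, -5) → (11/2, -10)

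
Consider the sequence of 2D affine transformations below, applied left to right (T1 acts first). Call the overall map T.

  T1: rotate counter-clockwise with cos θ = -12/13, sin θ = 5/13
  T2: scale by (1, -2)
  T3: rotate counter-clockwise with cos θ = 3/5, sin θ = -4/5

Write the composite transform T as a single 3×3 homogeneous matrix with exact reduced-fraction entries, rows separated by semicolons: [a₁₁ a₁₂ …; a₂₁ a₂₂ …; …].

T1 = [-12/13 -5/13 0; 5/13 -12/13 0; 0 0 1]
T2·T1 = [-12/13 -5/13 0; -10/13 24/13 0; 0 0 1]
T3·…·T1 = [-76/65 81/65 0; 18/65 92/65 0; 0 0 1]

T = [-76/65 81/65 0; 18/65 92/65 0; 0 0 1]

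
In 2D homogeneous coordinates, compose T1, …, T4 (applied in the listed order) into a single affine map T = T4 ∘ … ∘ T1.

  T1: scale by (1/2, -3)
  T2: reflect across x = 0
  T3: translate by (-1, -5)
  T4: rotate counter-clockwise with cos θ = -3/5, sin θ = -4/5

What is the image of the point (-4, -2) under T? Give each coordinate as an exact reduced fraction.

T(p) = (1/5, -7/5)

T1 scale by (1/2, -3): (-4, -2) → (-2, 6)
T2 reflect across x = 0: (-2, 6) → (2, 6)
T3 translate by (-1, -5): (2, 6) → (1, 1)
T4 rotate counter-clockwise with cos θ = -3/5, sin θ = -4/5: (1, 1) → (1/5, -7/5)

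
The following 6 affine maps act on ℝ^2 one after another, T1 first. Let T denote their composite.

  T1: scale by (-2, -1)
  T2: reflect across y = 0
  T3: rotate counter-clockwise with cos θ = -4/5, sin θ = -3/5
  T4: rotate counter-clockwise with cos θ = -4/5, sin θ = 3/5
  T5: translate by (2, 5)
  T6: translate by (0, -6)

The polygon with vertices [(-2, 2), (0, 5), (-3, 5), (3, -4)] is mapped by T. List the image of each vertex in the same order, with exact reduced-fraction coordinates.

image vertices: (6, 1), (2, 4), (8, 4), (-4, -5)

T1 scale by (-2, -1): (-2, 2) → (4, -2); (0, 5) → (0, -5); (-3, 5) → (6, -5); (3, -4) → (-6, 4)
T2 reflect across y = 0: (4, -2) → (4, 2); (0, -5) → (0, 5); (6, -5) → (6, 5); (-6, 4) → (-6, -4)
T3 rotate counter-clockwise with cos θ = -4/5, sin θ = -3/5: (4, 2) → (-2, -4); (0, 5) → (3, -4); (6, 5) → (-9/5, -38/5); (-6, -4) → (12/5, 34/5)
T4 rotate counter-clockwise with cos θ = -4/5, sin θ = 3/5: (-2, -4) → (4, 2); (3, -4) → (0, 5); (-9/5, -38/5) → (6, 5); (12/5, 34/5) → (-6, -4)
T5 translate by (2, 5): (4, 2) → (6, 7); (0, 5) → (2, 10); (6, 5) → (8, 10); (-6, -4) → (-4, 1)
T6 translate by (0, -6): (6, 7) → (6, 1); (2, 10) → (2, 4); (8, 10) → (8, 4); (-4, 1) → (-4, -5)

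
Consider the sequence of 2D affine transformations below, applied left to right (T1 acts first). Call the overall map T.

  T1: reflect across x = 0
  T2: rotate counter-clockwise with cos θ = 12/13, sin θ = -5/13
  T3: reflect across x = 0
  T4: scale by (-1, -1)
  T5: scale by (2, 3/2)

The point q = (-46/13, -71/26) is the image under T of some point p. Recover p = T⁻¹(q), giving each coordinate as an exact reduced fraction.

T1 = [-1 0 0; 0 1 0; 0 0 1]
T2·T1 = [-12/13 5/13 0; 5/13 12/13 0; 0 0 1]
T3·…·T1 = [12/13 -5/13 0; 5/13 12/13 0; 0 0 1]
T4·…·T1 = [-12/13 5/13 0; -5/13 -12/13 0; 0 0 1]
T5·…·T1 = [-24/13 10/13 0; -15/26 -18/13 0; 0 0 1]
det M = 3; M⁻¹ = [-6/13 -10/39 0; 5/26 -8/13 0; 0 0 1]
M⁻¹ · (-46/13, -71/26)ᵀ = (7/3, 1)ᵀ

p = (7/3, 1)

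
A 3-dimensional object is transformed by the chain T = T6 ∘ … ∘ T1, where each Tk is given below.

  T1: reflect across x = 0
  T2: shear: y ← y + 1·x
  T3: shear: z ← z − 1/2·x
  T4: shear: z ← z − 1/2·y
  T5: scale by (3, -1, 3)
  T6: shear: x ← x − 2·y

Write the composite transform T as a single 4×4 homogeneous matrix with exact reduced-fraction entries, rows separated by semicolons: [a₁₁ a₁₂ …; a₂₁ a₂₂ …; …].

T = [-5 2 0 0; 1 -1 0 0; 3 -3/2 3 0; 0 0 0 1]

T1 = [-1 0 0 0; 0 1 0 0; 0 0 1 0; 0 0 0 1]
T2·T1 = [-1 0 0 0; -1 1 0 0; 0 0 1 0; 0 0 0 1]
T3·…·T1 = [-1 0 0 0; -1 1 0 0; 1/2 0 1 0; 0 0 0 1]
T4·…·T1 = [-1 0 0 0; -1 1 0 0; 1 -1/2 1 0; 0 0 0 1]
T5·…·T1 = [-3 0 0 0; 1 -1 0 0; 3 -3/2 3 0; 0 0 0 1]
T6·…·T1 = [-5 2 0 0; 1 -1 0 0; 3 -3/2 3 0; 0 0 0 1]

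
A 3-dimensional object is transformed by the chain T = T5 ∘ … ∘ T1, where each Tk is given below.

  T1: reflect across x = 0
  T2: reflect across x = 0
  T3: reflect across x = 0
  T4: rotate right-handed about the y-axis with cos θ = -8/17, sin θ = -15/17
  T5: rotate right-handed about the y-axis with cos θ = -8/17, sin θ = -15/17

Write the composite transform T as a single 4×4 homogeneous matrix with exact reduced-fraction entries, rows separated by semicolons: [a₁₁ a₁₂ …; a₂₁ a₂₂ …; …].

T1 = [-1 0 0 0; 0 1 0 0; 0 0 1 0; 0 0 0 1]
T2·T1 = [1 0 0 0; 0 1 0 0; 0 0 1 0; 0 0 0 1]
T3·…·T1 = [-1 0 0 0; 0 1 0 0; 0 0 1 0; 0 0 0 1]
T4·…·T1 = [8/17 0 -15/17 0; 0 1 0 0; -15/17 0 -8/17 0; 0 0 0 1]
T5·…·T1 = [161/289 0 240/289 0; 0 1 0 0; 240/289 0 -161/289 0; 0 0 0 1]

T = [161/289 0 240/289 0; 0 1 0 0; 240/289 0 -161/289 0; 0 0 0 1]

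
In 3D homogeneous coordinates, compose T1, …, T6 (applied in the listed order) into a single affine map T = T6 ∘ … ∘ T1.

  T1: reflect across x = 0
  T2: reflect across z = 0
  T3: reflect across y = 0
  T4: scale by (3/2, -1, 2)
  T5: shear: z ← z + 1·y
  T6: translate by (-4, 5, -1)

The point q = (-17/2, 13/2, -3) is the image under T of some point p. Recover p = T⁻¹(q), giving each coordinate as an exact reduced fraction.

p = (3, 3/2, 7/4)

T1 = [-1 0 0 0; 0 1 0 0; 0 0 1 0; 0 0 0 1]
T2·T1 = [-1 0 0 0; 0 1 0 0; 0 0 -1 0; 0 0 0 1]
T3·…·T1 = [-1 0 0 0; 0 -1 0 0; 0 0 -1 0; 0 0 0 1]
T4·…·T1 = [-3/2 0 0 0; 0 1 0 0; 0 0 -2 0; 0 0 0 1]
T5·…·T1 = [-3/2 0 0 0; 0 1 0 0; 0 1 -2 0; 0 0 0 1]
T6·…·T1 = [-3/2 0 0 -4; 0 1 0 5; 0 1 -2 -1; 0 0 0 1]
det M = 3; M⁻¹ = [-2/3 0 0 -8/3; 0 1 0 -5; 0 1/2 -1/2 -3; 0 0 0 1]
M⁻¹ · (-17/2, 13/2, -3)ᵀ = (3, 3/2, 7/4)ᵀ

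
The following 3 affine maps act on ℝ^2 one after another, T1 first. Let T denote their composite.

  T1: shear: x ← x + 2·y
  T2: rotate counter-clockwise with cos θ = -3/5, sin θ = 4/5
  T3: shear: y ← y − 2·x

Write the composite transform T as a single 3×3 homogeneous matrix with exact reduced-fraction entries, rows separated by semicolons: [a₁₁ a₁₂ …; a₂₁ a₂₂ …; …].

T = [-3/5 -2 0; 2 5 0; 0 0 1]

T1 = [1 2 0; 0 1 0; 0 0 1]
T2·T1 = [-3/5 -2 0; 4/5 1 0; 0 0 1]
T3·…·T1 = [-3/5 -2 0; 2 5 0; 0 0 1]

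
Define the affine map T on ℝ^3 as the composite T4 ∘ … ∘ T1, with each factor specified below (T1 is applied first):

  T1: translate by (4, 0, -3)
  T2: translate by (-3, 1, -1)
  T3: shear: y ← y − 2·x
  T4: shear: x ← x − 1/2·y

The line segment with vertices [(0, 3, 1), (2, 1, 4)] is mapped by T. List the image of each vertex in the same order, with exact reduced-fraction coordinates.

T1 translate by (4, 0, -3): (0, 3, 1) → (4, 3, -2); (2, 1, 4) → (6, 1, 1)
T2 translate by (-3, 1, -1): (4, 3, -2) → (1, 4, -3); (6, 1, 1) → (3, 2, 0)
T3 shear: y ← y − 2·x: (1, 4, -3) → (1, 2, -3); (3, 2, 0) → (3, -4, 0)
T4 shear: x ← x − 1/2·y: (1, 2, -3) → (0, 2, -3); (3, -4, 0) → (5, -4, 0)

image vertices: (0, 2, -3), (5, -4, 0)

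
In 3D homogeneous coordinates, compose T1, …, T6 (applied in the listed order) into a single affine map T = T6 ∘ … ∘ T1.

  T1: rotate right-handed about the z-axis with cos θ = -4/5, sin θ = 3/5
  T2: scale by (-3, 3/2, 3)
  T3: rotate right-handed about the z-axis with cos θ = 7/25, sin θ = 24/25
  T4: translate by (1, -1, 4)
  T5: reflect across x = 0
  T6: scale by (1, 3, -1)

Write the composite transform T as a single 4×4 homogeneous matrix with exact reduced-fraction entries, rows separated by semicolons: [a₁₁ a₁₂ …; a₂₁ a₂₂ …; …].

T = [24/125 -207/125 0 -1; 1917/250 522/125 0 -3; 0 0 -3 -4; 0 0 0 1]

T1 = [-4/5 -3/5 0 0; 3/5 -4/5 0 0; 0 0 1 0; 0 0 0 1]
T2·T1 = [12/5 9/5 0 0; 9/10 -6/5 0 0; 0 0 3 0; 0 0 0 1]
T3·…·T1 = [-24/125 207/125 0 0; 639/250 174/125 0 0; 0 0 3 0; 0 0 0 1]
T4·…·T1 = [-24/125 207/125 0 1; 639/250 174/125 0 -1; 0 0 3 4; 0 0 0 1]
T5·…·T1 = [24/125 -207/125 0 -1; 639/250 174/125 0 -1; 0 0 3 4; 0 0 0 1]
T6·…·T1 = [24/125 -207/125 0 -1; 1917/250 522/125 0 -3; 0 0 -3 -4; 0 0 0 1]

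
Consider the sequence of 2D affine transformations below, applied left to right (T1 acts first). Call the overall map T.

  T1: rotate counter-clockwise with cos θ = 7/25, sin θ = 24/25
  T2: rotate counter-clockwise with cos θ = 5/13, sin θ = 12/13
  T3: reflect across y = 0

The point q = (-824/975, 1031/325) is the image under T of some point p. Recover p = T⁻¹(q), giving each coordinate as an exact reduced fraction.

T1 = [7/25 -24/25 0; 24/25 7/25 0; 0 0 1]
T2·T1 = [-253/325 -204/325 0; 204/325 -253/325 0; 0 0 1]
T3·…·T1 = [-253/325 -204/325 0; -204/325 253/325 0; 0 0 1]
det M = -1; M⁻¹ = [-253/325 -204/325 0; -204/325 253/325 0; 0 0 1]
M⁻¹ · (-824/975, 1031/325)ᵀ = (-4/3, 3)ᵀ

p = (-4/3, 3)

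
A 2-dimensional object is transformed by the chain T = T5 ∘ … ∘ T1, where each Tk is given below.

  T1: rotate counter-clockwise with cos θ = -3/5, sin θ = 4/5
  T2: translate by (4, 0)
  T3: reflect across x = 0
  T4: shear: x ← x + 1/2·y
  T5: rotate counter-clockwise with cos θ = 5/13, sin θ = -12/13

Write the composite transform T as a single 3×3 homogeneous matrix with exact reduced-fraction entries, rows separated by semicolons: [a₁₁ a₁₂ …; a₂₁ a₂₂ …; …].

T = [73/65 -47/130 -20/13; -8/13 -9/13 48/13; 0 0 1]

T1 = [-3/5 -4/5 0; 4/5 -3/5 0; 0 0 1]
T2·T1 = [-3/5 -4/5 4; 4/5 -3/5 0; 0 0 1]
T3·…·T1 = [3/5 4/5 -4; 4/5 -3/5 0; 0 0 1]
T4·…·T1 = [1 1/2 -4; 4/5 -3/5 0; 0 0 1]
T5·…·T1 = [73/65 -47/130 -20/13; -8/13 -9/13 48/13; 0 0 1]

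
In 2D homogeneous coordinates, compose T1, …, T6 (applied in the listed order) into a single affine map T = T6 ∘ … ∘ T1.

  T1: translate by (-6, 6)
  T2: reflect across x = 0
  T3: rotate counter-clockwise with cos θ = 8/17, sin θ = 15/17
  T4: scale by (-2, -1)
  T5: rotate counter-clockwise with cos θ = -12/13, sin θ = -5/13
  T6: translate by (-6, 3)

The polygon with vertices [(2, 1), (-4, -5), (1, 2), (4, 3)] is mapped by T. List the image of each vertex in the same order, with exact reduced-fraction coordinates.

image vertices: (-3658/221, 1325/221), (-556/221, 3209/221), (-3941/221, 1531/221), (-276/13, 41/13)

T1 translate by (-6, 6): (2, 1) → (-4, 7); (-4, -5) → (-10, 1); (1, 2) → (-5, 8); (4, 3) → (-2, 9)
T2 reflect across x = 0: (-4, 7) → (4, 7); (-10, 1) → (10, 1); (-5, 8) → (5, 8); (-2, 9) → (2, 9)
T3 rotate counter-clockwise with cos θ = 8/17, sin θ = 15/17: (4, 7) → (-73/17, 116/17); (10, 1) → (65/17, 158/17); (5, 8) → (-80/17, 139/17); (2, 9) → (-7, 6)
T4 scale by (-2, -1): (-73/17, 116/17) → (146/17, -116/17); (65/17, 158/17) → (-130/17, -158/17); (-80/17, 139/17) → (160/17, -139/17); (-7, 6) → (14, -6)
T5 rotate counter-clockwise with cos θ = -12/13, sin θ = -5/13: (146/17, -116/17) → (-2332/221, 662/221); (-130/17, -158/17) → (770/221, 2546/221); (160/17, -139/17) → (-2615/221, 868/221); (14, -6) → (-198/13, 2/13)
T6 translate by (-6, 3): (-2332/221, 662/221) → (-3658/221, 1325/221); (770/221, 2546/221) → (-556/221, 3209/221); (-2615/221, 868/221) → (-3941/221, 1531/221); (-198/13, 2/13) → (-276/13, 41/13)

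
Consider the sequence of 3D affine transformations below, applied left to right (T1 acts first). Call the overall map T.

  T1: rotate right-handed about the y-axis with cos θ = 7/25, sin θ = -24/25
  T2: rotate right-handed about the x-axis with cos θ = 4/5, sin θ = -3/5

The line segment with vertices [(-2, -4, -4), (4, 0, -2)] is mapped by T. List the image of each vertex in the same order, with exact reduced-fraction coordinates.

image vertices: (82/25, -628/125, -4/125), (76/25, 246/125, 328/125)

T1 rotate right-handed about the y-axis with cos θ = 7/25, sin θ = -24/25: (-2, -4, -4) → (82/25, -4, -76/25); (4, 0, -2) → (76/25, 0, 82/25)
T2 rotate right-handed about the x-axis with cos θ = 4/5, sin θ = -3/5: (82/25, -4, -76/25) → (82/25, -628/125, -4/125); (76/25, 0, 82/25) → (76/25, 246/125, 328/125)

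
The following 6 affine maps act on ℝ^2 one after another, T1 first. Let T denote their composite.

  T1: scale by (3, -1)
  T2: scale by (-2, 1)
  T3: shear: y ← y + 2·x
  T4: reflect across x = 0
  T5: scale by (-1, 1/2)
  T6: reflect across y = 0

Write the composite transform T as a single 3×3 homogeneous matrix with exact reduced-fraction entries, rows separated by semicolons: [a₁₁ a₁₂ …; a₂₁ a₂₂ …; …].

T = [-6 0 0; 6 1/2 0; 0 0 1]

T1 = [3 0 0; 0 -1 0; 0 0 1]
T2·T1 = [-6 0 0; 0 -1 0; 0 0 1]
T3·…·T1 = [-6 0 0; -12 -1 0; 0 0 1]
T4·…·T1 = [6 0 0; -12 -1 0; 0 0 1]
T5·…·T1 = [-6 0 0; -6 -1/2 0; 0 0 1]
T6·…·T1 = [-6 0 0; 6 1/2 0; 0 0 1]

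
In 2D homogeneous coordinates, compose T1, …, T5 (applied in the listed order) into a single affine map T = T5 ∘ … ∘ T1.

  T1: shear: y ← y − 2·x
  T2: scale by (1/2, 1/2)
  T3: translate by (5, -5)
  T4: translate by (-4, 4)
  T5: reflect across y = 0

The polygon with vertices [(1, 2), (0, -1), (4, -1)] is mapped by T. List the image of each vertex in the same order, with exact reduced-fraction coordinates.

image vertices: (3/2, 1), (1, 3/2), (3, 11/2)

T1 shear: y ← y − 2·x: (1, 2) → (1, 0); (0, -1) → (0, -1); (4, -1) → (4, -9)
T2 scale by (1/2, 1/2): (1, 0) → (1/2, 0); (0, -1) → (0, -1/2); (4, -9) → (2, -9/2)
T3 translate by (5, -5): (1/2, 0) → (11/2, -5); (0, -1/2) → (5, -11/2); (2, -9/2) → (7, -19/2)
T4 translate by (-4, 4): (11/2, -5) → (3/2, -1); (5, -11/2) → (1, -3/2); (7, -19/2) → (3, -11/2)
T5 reflect across y = 0: (3/2, -1) → (3/2, 1); (1, -3/2) → (1, 3/2); (3, -11/2) → (3, 11/2)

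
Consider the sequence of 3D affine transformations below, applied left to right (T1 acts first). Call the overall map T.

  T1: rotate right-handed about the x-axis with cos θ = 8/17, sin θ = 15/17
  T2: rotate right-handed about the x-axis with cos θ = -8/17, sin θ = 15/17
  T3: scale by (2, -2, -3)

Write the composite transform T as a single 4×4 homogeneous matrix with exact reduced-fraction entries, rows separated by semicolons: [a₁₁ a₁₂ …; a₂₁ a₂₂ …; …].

T1 = [1 0 0 0; 0 8/17 -15/17 0; 0 15/17 8/17 0; 0 0 0 1]
T2·T1 = [1 0 0 0; 0 -1 0 0; 0 0 -1 0; 0 0 0 1]
T3·…·T1 = [2 0 0 0; 0 2 0 0; 0 0 3 0; 0 0 0 1]

T = [2 0 0 0; 0 2 0 0; 0 0 3 0; 0 0 0 1]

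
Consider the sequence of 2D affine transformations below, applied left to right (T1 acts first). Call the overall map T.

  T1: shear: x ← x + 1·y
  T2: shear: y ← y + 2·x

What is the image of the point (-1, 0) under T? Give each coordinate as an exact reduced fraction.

T1 shear: x ← x + 1·y: (-1, 0) → (-1, 0)
T2 shear: y ← y + 2·x: (-1, 0) → (-1, -2)

T(p) = (-1, -2)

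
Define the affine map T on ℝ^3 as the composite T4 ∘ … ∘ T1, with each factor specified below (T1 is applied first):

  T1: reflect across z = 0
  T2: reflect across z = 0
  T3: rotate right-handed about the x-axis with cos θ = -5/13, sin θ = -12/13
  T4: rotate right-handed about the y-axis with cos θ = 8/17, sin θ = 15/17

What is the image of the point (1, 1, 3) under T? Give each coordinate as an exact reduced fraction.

T(p) = (-301/221, 31/13, -411/221)

T1 reflect across z = 0: (1, 1, 3) → (1, 1, -3)
T2 reflect across z = 0: (1, 1, -3) → (1, 1, 3)
T3 rotate right-handed about the x-axis with cos θ = -5/13, sin θ = -12/13: (1, 1, 3) → (1, 31/13, -27/13)
T4 rotate right-handed about the y-axis with cos θ = 8/17, sin θ = 15/17: (1, 31/13, -27/13) → (-301/221, 31/13, -411/221)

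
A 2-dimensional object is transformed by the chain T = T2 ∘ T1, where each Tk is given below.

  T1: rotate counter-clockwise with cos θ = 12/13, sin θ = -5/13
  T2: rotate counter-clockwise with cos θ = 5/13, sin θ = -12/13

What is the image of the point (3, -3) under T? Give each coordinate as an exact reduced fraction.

T(p) = (-3, -3)

T1 rotate counter-clockwise with cos θ = 12/13, sin θ = -5/13: (3, -3) → (21/13, -51/13)
T2 rotate counter-clockwise with cos θ = 5/13, sin θ = -12/13: (21/13, -51/13) → (-3, -3)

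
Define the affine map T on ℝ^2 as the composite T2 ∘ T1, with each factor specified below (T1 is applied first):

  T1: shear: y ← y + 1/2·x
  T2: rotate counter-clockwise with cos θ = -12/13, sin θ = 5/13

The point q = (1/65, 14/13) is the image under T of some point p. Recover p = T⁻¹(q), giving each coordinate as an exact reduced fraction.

p = (2/5, -6/5)

T1 = [1 0 0; 1/2 1 0; 0 0 1]
T2·T1 = [-29/26 -5/13 0; -1/13 -12/13 0; 0 0 1]
det M = 1; M⁻¹ = [-12/13 5/13 0; 1/13 -29/26 0; 0 0 1]
M⁻¹ · (1/65, 14/13)ᵀ = (2/5, -6/5)ᵀ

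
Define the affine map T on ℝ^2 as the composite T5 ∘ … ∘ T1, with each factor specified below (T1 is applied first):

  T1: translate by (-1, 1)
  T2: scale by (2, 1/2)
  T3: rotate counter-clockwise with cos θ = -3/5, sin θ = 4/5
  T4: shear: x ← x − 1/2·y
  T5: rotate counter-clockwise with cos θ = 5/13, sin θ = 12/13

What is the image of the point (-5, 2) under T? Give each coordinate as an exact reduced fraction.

T(p) = (729/52, 165/26)

T1 translate by (-1, 1): (-5, 2) → (-6, 3)
T2 scale by (2, 1/2): (-6, 3) → (-12, 3/2)
T3 rotate counter-clockwise with cos θ = -3/5, sin θ = 4/5: (-12, 3/2) → (6, -21/2)
T4 shear: x ← x − 1/2·y: (6, -21/2) → (45/4, -21/2)
T5 rotate counter-clockwise with cos θ = 5/13, sin θ = 12/13: (45/4, -21/2) → (729/52, 165/26)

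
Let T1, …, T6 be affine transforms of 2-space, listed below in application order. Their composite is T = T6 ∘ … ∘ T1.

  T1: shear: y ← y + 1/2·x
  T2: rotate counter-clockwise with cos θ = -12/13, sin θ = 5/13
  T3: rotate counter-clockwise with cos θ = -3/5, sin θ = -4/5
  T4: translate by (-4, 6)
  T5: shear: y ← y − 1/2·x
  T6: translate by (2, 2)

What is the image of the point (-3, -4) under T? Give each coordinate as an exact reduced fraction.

T1 shear: y ← y + 1/2·x: (-3, -4) → (-3, -11/2)
T2 rotate counter-clockwise with cos θ = -12/13, sin θ = 5/13: (-3, -11/2) → (127/26, 51/13)
T3 rotate counter-clockwise with cos θ = -3/5, sin θ = -4/5: (127/26, 51/13) → (27/130, -407/65)
T4 translate by (-4, 6): (27/130, -407/65) → (-493/130, -17/65)
T5 shear: y ← y − 1/2·x: (-493/130, -17/65) → (-493/130, 85/52)
T6 translate by (2, 2): (-493/130, 85/52) → (-233/130, 189/52)

T(p) = (-233/130, 189/52)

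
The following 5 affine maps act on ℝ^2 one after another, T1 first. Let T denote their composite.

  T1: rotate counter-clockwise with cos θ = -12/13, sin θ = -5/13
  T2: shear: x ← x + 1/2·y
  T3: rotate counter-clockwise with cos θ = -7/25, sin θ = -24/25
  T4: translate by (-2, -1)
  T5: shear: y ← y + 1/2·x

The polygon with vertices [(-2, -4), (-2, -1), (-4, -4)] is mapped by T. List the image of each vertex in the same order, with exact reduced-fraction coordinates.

image vertices: (511/325, -39/10), (-332/325, -21/5), (548/325, -31/5)

T1 rotate counter-clockwise with cos θ = -12/13, sin θ = -5/13: (-2, -4) → (4/13, 58/13); (-2, -1) → (19/13, 22/13); (-4, -4) → (28/13, 68/13)
T2 shear: x ← x + 1/2·y: (4/13, 58/13) → (33/13, 58/13); (19/13, 22/13) → (30/13, 22/13); (28/13, 68/13) → (62/13, 68/13)
T3 rotate counter-clockwise with cos θ = -7/25, sin θ = -24/25: (33/13, 58/13) → (1161/325, -1198/325); (30/13, 22/13) → (318/325, -874/325); (62/13, 68/13) → (1198/325, -1964/325)
T4 translate by (-2, -1): (1161/325, -1198/325) → (511/325, -1523/325); (318/325, -874/325) → (-332/325, -1199/325); (1198/325, -1964/325) → (548/325, -2289/325)
T5 shear: y ← y + 1/2·x: (511/325, -1523/325) → (511/325, -39/10); (-332/325, -1199/325) → (-332/325, -21/5); (548/325, -2289/325) → (548/325, -31/5)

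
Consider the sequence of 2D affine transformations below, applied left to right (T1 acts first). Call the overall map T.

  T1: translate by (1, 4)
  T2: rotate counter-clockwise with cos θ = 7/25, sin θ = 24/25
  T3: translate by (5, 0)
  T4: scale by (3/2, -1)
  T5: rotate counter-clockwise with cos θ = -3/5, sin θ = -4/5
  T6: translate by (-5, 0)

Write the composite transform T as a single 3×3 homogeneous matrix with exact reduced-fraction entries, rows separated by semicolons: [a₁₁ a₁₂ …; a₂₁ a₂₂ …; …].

T1 = [1 0 1; 0 1 4; 0 0 1]
T2·T1 = [7/25 -24/25 -89/25; 24/25 7/25 52/25; 0 0 1]
T3·…·T1 = [7/25 -24/25 36/25; 24/25 7/25 52/25; 0 0 1]
T4·…·T1 = [21/50 -36/25 54/25; -24/25 -7/25 -52/25; 0 0 1]
T5·…·T1 = [-51/50 16/25 -74/25; 6/25 33/25 -12/25; 0 0 1]
T6·…·T1 = [-51/50 16/25 -199/25; 6/25 33/25 -12/25; 0 0 1]

T = [-51/50 16/25 -199/25; 6/25 33/25 -12/25; 0 0 1]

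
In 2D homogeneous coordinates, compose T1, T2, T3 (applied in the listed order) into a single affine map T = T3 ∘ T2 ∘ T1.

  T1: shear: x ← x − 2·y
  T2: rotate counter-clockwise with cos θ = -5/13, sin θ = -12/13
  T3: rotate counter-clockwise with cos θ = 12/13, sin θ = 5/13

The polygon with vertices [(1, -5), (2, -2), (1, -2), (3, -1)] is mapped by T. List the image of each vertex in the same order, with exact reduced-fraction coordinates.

T1 shear: x ← x − 2·y: (1, -5) → (11, -5); (2, -2) → (6, -2); (1, -2) → (5, -2); (3, -1) → (5, -1)
T2 rotate counter-clockwise with cos θ = -5/13, sin θ = -12/13: (11, -5) → (-115/13, -107/13); (6, -2) → (-54/13, -62/13); (5, -2) → (-49/13, -50/13); (5, -1) → (-37/13, -55/13)
T3 rotate counter-clockwise with cos θ = 12/13, sin θ = 5/13: (-115/13, -107/13) → (-5, -11); (-54/13, -62/13) → (-2, -6); (-49/13, -50/13) → (-2, -5); (-37/13, -55/13) → (-1, -5)

image vertices: (-5, -11), (-2, -6), (-2, -5), (-1, -5)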